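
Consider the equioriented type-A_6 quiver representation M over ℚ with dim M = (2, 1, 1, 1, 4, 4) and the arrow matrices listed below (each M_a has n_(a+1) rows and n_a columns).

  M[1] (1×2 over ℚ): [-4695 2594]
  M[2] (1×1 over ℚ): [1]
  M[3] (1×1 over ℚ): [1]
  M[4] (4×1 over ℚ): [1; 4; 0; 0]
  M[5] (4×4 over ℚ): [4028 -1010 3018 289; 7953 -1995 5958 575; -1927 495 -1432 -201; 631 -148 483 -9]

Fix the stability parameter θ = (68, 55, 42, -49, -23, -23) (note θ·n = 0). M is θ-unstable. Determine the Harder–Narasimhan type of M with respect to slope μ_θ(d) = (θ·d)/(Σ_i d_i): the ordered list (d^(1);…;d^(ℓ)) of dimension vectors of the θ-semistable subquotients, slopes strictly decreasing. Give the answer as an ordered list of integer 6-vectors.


Interval decomposition of M: I[1,1], I[1,6], I[5,5], I[5,6]^2, I[6,6].
HN type (ℓ=3): μ^(1)=68; μ^(2)=35/3; μ^(3)=-23

((1, 0, 0, 0, 0, 0); (1, 1, 1, 1, 1, 1); (0, 0, 0, 0, 3, 3))


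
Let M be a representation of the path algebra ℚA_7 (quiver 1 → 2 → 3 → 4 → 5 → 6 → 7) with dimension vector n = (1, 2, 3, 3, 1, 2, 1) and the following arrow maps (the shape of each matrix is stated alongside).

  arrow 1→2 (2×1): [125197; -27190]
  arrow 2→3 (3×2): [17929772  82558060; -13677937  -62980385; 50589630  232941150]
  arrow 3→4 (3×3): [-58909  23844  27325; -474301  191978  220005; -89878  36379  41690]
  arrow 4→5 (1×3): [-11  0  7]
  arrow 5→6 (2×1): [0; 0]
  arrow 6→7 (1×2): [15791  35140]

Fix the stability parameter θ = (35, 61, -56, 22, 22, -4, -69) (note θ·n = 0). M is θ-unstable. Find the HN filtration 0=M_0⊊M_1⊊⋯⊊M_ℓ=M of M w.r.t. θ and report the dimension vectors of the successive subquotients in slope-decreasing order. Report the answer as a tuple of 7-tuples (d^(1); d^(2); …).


Via rank(M_{q-1}∘⋯∘M_p): M ≅ I[1,5], I[2,2], I[3,3], I[3,4], I[4,4], I[6,6], I[6,7].
μ_θ-semistable layers: μ^(1)=61; μ^(2)=22; μ^(3)=40/3; μ^(4)=-4; μ^(5)=-73/2; μ^(6)=-56

((0, 1, 0, 0, 0, 0, 0); (0, 0, 0, 3, 1, 0, 0); (1, 1, 1, 0, 0, 0, 0); (0, 0, 0, 0, 0, 1, 0); (0, 0, 0, 0, 0, 1, 1); (0, 0, 2, 0, 0, 0, 0))


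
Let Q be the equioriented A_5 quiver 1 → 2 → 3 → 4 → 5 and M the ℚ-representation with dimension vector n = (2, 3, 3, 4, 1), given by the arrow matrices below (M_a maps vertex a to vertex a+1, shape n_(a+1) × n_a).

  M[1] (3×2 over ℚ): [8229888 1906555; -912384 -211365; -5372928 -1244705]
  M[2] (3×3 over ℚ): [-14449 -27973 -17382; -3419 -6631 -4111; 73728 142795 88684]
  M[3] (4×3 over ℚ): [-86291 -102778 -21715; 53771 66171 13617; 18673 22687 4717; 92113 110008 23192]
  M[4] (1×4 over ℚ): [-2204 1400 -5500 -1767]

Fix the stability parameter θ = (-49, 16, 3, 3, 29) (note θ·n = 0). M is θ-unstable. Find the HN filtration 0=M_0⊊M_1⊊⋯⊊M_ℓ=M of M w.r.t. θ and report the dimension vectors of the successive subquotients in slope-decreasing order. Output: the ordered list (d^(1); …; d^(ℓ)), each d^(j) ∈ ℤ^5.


Interval decomposition of M: I[1,1], I[1,4], I[2,4], I[2,5], I[4,4].
HN type (ℓ=4): μ^(1)=29; μ^(2)=22/3; μ^(3)=3; μ^(4)=-49

((0, 0, 0, 0, 1); (0, 3, 3, 3, 0); (0, 0, 0, 1, 0); (2, 0, 0, 0, 0))


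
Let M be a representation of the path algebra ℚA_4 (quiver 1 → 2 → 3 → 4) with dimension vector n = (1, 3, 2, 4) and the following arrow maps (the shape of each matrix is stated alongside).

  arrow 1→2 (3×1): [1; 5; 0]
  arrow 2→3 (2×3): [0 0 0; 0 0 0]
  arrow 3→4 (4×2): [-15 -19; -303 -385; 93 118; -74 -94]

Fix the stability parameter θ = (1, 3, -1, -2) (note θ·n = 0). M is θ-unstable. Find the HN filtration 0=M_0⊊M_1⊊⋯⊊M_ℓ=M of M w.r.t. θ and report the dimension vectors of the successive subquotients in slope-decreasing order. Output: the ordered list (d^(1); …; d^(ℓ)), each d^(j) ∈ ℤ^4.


Barcode: M ≅ I[1,2], I[2,2]^2, I[3,4]^2, I[4,4]^2. HN layers by μ_θ (4 steps, strictly decreasing):
  μ^(1)=3; μ^(2)=1; μ^(3)=-3/2; μ^(4)=-2

((0, 3, 0, 0); (1, 0, 0, 0); (0, 0, 2, 2); (0, 0, 0, 2))


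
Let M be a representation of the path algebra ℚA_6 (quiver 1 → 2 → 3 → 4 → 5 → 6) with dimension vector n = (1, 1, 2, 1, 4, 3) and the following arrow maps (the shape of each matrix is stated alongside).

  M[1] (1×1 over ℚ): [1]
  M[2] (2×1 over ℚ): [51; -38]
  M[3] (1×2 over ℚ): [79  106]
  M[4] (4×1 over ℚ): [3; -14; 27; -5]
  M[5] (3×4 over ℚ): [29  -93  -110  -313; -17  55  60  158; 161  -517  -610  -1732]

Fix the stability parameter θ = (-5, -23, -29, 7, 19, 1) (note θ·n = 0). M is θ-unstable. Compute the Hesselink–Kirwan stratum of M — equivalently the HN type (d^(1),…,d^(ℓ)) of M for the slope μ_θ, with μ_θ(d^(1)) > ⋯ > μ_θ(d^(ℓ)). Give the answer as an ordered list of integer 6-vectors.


Via rank(M_{q-1}∘⋯∘M_p): M ≅ I[1,6], I[3,3], I[5,5], I[5,6]^2.
μ_θ-semistable layers: μ^(1)=19; μ^(2)=10; μ^(3)=7; μ^(4)=-19; μ^(5)=-29

((0, 0, 0, 0, 1, 0); (0, 0, 0, 0, 3, 3); (0, 0, 0, 1, 0, 0); (1, 1, 1, 0, 0, 0); (0, 0, 1, 0, 0, 0))


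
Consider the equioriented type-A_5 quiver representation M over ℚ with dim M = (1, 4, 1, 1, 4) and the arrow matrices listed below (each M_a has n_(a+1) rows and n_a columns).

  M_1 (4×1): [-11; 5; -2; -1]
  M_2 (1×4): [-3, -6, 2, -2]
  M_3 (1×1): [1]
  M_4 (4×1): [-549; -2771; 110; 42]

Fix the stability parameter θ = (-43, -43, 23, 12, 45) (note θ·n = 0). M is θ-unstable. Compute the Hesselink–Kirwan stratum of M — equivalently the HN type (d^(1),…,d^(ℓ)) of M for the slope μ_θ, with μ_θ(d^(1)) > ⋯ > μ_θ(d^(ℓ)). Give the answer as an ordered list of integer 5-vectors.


Interval decomposition of M: I[1,5], I[2,2]^3, I[5,5]^3.
HN type (ℓ=3): μ^(1)=45; μ^(2)=35/2; μ^(3)=-43

((0, 0, 0, 0, 4); (0, 0, 1, 1, 0); (1, 4, 0, 0, 0))


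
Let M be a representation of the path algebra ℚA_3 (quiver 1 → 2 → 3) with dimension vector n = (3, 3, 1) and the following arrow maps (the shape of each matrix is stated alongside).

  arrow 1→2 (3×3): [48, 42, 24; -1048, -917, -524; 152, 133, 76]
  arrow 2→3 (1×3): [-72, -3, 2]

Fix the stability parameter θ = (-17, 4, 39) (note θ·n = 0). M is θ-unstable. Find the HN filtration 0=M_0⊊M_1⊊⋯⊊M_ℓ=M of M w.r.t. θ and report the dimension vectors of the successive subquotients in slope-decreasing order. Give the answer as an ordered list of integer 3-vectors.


Interval decomposition of M: I[1,1]^2, I[1,3], I[2,2]^2.
HN type (ℓ=3): μ^(1)=39; μ^(2)=4; μ^(3)=-17

((0, 0, 1); (0, 3, 0); (3, 0, 0))


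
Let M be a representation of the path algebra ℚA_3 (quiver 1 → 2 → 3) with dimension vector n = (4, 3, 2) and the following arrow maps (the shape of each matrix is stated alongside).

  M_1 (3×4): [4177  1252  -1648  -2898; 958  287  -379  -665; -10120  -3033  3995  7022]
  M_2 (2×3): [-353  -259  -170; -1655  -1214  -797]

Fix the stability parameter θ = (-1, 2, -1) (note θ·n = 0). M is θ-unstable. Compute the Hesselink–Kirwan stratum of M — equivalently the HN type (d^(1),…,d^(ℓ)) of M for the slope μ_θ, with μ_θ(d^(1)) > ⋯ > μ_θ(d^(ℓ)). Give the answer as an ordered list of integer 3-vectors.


Interval decomposition of M: I[1,1], I[1,2], I[1,3]^2.
HN type (ℓ=3): μ^(1)=2; μ^(2)=1/2; μ^(3)=-1

((0, 1, 0); (0, 2, 2); (4, 0, 0))


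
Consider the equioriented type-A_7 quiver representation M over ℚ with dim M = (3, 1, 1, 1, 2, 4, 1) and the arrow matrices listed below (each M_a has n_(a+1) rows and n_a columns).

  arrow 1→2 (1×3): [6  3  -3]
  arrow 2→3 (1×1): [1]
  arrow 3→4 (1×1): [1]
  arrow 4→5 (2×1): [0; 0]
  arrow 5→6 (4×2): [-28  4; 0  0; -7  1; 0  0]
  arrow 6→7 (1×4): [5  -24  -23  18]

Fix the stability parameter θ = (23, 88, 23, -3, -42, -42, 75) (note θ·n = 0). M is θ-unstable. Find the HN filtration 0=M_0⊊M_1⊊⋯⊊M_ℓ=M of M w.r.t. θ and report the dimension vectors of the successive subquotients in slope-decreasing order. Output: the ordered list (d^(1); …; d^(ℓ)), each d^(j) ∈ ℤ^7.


Via rank(M_{q-1}∘⋯∘M_p): M ≅ I[1,1]^2, I[1,4], I[5,5], I[5,7], I[6,6]^3.
μ_θ-semistable layers: μ^(1)=75; μ^(2)=36; μ^(3)=23; μ^(4)=-42

((0, 0, 0, 0, 0, 0, 1); (0, 1, 1, 1, 0, 0, 0); (3, 0, 0, 0, 0, 0, 0); (0, 0, 0, 0, 2, 4, 0))


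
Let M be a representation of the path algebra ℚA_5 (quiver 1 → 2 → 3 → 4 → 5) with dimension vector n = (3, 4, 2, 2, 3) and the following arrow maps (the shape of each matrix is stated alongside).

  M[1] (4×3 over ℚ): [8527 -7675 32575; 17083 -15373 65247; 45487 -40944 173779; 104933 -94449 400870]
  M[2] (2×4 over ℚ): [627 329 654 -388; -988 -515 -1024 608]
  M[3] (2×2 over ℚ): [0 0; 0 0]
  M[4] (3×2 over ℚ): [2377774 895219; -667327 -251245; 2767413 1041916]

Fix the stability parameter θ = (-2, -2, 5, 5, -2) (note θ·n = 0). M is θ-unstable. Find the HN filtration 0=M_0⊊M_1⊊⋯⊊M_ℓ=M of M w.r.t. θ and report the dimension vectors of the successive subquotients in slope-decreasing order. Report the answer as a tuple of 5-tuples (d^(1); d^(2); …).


Interval decomposition of M: I[1,2]^2, I[1,3], I[2,3], I[4,5]^2, I[5,5].
HN type (ℓ=3): μ^(1)=5; μ^(2)=3/2; μ^(3)=-2

((0, 0, 2, 0, 0); (0, 0, 0, 2, 2); (3, 4, 0, 0, 1))


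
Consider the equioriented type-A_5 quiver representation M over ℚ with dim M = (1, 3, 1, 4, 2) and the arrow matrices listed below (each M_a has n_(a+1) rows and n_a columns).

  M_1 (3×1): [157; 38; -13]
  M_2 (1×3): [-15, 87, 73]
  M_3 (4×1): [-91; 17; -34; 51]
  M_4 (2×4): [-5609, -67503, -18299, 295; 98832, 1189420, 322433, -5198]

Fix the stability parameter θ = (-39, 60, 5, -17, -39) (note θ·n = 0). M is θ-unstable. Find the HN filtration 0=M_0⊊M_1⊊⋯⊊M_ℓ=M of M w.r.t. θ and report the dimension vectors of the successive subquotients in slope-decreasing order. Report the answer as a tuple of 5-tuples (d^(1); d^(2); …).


Via rank(M_{q-1}∘⋯∘M_p): M ≅ I[1,5], I[2,2]^2, I[4,4]^2, I[4,5].
μ_θ-semistable layers: μ^(1)=60; μ^(2)=9/4; μ^(3)=-17; μ^(4)=-28; μ^(5)=-39

((0, 2, 0, 0, 0); (0, 1, 1, 1, 1); (0, 0, 0, 2, 0); (0, 0, 0, 1, 1); (1, 0, 0, 0, 0))


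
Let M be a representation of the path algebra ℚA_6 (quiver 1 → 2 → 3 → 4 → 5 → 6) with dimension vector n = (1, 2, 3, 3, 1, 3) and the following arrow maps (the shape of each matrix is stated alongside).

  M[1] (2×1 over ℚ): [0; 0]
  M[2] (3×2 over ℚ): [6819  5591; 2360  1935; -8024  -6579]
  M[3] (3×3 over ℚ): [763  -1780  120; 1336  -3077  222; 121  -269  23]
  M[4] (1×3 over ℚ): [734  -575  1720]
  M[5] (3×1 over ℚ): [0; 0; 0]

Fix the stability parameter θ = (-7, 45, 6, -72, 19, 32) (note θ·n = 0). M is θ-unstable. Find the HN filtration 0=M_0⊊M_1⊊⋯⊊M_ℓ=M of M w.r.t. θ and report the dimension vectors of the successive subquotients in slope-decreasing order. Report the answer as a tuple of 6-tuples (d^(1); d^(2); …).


Interval decomposition of M: I[1,1], I[2,4], I[2,5], I[3,4], I[6,6]^3.
HN type (ℓ=4): μ^(1)=32; μ^(2)=19; μ^(3)=-7; μ^(4)=-33

((0, 0, 0, 0, 0, 3); (0, 0, 0, 0, 1, 0); (1, 2, 2, 2, 0, 0); (0, 0, 1, 1, 0, 0))


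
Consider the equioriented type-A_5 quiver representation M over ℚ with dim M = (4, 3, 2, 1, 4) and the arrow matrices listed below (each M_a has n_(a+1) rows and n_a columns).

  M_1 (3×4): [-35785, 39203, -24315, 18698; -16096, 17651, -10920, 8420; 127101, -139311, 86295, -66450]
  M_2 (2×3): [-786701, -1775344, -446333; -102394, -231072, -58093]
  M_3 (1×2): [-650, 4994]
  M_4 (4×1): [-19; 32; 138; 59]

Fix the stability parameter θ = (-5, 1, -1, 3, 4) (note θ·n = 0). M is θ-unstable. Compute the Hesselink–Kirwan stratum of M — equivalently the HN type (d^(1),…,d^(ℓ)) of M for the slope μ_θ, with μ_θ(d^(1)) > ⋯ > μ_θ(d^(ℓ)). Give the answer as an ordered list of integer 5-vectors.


Interval decomposition of M: I[1,1]^2, I[1,2], I[1,5], I[2,3], I[5,5]^3.
HN type (ℓ=5): μ^(1)=4; μ^(2)=3; μ^(3)=1; μ^(4)=0; μ^(5)=-5

((0, 0, 0, 0, 4); (0, 0, 0, 1, 0); (0, 1, 0, 0, 0); (0, 2, 2, 0, 0); (4, 0, 0, 0, 0))


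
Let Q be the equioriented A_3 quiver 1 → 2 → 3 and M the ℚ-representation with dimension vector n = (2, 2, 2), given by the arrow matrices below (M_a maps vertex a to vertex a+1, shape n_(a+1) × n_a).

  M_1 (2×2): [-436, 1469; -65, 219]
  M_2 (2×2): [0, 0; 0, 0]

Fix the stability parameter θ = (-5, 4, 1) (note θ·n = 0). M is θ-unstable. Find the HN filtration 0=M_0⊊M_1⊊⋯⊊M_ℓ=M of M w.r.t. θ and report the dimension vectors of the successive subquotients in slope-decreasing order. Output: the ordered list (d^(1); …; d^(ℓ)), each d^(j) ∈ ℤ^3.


Via rank(M_{q-1}∘⋯∘M_p): M ≅ I[1,2]^2, I[3,3]^2.
μ_θ-semistable layers: μ^(1)=4; μ^(2)=1; μ^(3)=-5

((0, 2, 0); (0, 0, 2); (2, 0, 0))


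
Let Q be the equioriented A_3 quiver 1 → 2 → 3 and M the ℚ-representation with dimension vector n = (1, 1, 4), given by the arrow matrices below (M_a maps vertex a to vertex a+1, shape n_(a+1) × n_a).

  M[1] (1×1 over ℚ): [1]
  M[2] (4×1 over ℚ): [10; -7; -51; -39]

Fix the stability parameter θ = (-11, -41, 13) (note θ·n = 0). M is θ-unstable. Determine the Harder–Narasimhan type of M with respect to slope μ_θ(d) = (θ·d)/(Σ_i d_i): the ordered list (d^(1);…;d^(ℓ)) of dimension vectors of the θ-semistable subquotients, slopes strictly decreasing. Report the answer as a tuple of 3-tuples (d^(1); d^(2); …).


Barcode: M ≅ I[1,3], I[3,3]^3. HN layers by μ_θ (2 steps, strictly decreasing):
  μ^(1)=13; μ^(2)=-26

((0, 0, 4); (1, 1, 0))


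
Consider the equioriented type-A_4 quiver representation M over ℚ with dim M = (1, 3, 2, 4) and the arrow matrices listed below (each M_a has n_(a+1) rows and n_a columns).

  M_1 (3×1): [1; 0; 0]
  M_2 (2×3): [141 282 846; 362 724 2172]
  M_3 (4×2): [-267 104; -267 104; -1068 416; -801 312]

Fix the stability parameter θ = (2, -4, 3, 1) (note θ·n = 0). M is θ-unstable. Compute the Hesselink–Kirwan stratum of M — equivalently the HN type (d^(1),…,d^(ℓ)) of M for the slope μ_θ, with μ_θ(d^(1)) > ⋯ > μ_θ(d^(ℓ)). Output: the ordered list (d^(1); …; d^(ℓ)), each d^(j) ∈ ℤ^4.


Interval decomposition of M: I[1,4], I[2,2]^2, I[3,3], I[4,4]^3.
HN type (ℓ=5): μ^(1)=3; μ^(2)=2; μ^(3)=1; μ^(4)=-1; μ^(5)=-4

((0, 0, 1, 0); (0, 0, 1, 1); (0, 0, 0, 3); (1, 1, 0, 0); (0, 2, 0, 0))


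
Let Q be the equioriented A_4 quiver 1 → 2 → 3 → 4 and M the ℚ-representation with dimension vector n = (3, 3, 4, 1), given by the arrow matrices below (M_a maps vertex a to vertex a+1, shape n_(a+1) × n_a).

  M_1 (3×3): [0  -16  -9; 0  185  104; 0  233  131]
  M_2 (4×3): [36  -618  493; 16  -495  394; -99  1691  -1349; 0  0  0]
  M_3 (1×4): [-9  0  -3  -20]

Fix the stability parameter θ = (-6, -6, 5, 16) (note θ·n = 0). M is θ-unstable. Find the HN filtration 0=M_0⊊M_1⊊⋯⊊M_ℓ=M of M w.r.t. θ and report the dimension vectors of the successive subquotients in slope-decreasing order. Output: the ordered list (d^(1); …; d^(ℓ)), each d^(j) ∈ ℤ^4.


Interval decomposition of M: I[1,1], I[1,3], I[1,4], I[2,3], I[3,3].
HN type (ℓ=3): μ^(1)=16; μ^(2)=5; μ^(3)=-6

((0, 0, 0, 1); (0, 0, 4, 0); (3, 3, 0, 0))


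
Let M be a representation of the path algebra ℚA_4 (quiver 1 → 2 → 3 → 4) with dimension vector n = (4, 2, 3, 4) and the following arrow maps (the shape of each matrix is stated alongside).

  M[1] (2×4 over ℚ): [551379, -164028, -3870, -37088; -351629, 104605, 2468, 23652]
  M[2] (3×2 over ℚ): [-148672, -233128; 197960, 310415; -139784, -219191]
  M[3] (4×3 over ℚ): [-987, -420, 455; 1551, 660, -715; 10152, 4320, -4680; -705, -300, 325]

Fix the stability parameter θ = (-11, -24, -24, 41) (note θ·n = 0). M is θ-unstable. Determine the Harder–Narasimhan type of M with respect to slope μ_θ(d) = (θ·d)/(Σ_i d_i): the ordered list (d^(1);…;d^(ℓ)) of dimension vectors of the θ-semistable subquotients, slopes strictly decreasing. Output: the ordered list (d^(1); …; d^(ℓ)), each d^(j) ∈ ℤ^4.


Interval decomposition of M: I[1,1]^2, I[1,2], I[1,4], I[3,3]^2, I[4,4]^3.
HN type (ℓ=5): μ^(1)=41; μ^(2)=-11; μ^(3)=-35/2; μ^(4)=-59/3; μ^(5)=-24

((0, 0, 0, 4); (2, 0, 0, 0); (1, 1, 0, 0); (1, 1, 1, 0); (0, 0, 2, 0))


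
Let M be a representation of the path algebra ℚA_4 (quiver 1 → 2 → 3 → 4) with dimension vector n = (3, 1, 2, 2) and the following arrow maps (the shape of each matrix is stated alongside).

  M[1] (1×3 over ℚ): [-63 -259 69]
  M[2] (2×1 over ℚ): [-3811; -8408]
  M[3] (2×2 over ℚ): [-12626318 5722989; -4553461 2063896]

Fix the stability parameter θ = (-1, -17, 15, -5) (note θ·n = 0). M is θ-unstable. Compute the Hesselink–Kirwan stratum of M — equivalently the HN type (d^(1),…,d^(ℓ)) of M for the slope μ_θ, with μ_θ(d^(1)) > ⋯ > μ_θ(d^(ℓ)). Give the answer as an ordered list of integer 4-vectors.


Barcode: M ≅ I[1,1]^2, I[1,4], I[3,4]. HN layers by μ_θ (3 steps, strictly decreasing):
  μ^(1)=5; μ^(2)=-1; μ^(3)=-9

((0, 0, 2, 2); (2, 0, 0, 0); (1, 1, 0, 0))


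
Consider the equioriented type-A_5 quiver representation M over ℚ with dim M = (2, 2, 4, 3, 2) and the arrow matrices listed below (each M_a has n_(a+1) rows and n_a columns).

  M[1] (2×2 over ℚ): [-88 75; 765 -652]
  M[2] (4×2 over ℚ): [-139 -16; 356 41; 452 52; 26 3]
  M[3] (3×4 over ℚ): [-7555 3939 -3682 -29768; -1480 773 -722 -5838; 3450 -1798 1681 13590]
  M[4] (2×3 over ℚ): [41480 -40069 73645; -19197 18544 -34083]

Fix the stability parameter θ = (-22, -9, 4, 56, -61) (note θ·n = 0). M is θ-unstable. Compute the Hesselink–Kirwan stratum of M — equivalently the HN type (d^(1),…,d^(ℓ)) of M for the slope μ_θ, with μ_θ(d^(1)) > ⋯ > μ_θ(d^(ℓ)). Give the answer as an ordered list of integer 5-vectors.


Interval decomposition of M: I[1,5]^2, I[3,3], I[3,4].
HN type (ℓ=5): μ^(1)=56; μ^(2)=4; μ^(3)=-1/3; μ^(4)=-9; μ^(5)=-22

((0, 0, 0, 1, 0); (0, 0, 2, 0, 0); (0, 0, 2, 2, 2); (0, 2, 0, 0, 0); (2, 0, 0, 0, 0))


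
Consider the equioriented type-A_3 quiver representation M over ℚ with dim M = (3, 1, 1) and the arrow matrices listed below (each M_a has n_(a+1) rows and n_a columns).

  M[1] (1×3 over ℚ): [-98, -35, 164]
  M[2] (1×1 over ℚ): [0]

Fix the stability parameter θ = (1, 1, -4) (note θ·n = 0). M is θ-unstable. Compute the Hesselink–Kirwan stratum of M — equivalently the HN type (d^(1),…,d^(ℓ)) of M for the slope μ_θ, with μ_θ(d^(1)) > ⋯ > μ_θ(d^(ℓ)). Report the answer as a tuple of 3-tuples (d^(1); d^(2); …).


Via rank(M_{q-1}∘⋯∘M_p): M ≅ I[1,1]^2, I[1,2], I[3,3].
μ_θ-semistable layers: μ^(1)=1; μ^(2)=-4

((3, 1, 0); (0, 0, 1))


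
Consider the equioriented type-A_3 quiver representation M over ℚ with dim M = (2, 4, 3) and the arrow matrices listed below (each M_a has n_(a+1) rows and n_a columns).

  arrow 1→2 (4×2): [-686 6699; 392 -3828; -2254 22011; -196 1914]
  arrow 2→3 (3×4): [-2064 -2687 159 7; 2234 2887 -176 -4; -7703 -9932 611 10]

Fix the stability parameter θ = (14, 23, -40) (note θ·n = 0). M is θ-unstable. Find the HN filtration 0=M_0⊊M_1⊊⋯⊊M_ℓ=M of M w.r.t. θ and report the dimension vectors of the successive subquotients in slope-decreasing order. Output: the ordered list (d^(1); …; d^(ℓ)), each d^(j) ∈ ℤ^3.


Barcode: M ≅ I[1,1], I[1,3], I[2,2], I[2,3]^2. HN layers by μ_θ (4 steps, strictly decreasing):
  μ^(1)=23; μ^(2)=14; μ^(3)=-1; μ^(4)=-17/2

((0, 1, 0); (1, 0, 0); (1, 1, 1); (0, 2, 2))


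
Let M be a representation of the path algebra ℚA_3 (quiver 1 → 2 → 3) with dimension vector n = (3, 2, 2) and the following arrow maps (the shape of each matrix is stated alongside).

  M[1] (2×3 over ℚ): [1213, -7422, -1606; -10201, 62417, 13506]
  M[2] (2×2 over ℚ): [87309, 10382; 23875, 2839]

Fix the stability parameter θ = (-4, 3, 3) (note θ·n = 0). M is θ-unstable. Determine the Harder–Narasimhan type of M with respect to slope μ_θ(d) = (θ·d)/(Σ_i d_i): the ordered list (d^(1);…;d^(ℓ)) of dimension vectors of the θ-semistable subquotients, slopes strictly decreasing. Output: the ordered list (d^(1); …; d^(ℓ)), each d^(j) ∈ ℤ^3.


Via rank(M_{q-1}∘⋯∘M_p): M ≅ I[1,1], I[1,3]^2.
μ_θ-semistable layers: μ^(1)=3; μ^(2)=-4

((0, 2, 2); (3, 0, 0))


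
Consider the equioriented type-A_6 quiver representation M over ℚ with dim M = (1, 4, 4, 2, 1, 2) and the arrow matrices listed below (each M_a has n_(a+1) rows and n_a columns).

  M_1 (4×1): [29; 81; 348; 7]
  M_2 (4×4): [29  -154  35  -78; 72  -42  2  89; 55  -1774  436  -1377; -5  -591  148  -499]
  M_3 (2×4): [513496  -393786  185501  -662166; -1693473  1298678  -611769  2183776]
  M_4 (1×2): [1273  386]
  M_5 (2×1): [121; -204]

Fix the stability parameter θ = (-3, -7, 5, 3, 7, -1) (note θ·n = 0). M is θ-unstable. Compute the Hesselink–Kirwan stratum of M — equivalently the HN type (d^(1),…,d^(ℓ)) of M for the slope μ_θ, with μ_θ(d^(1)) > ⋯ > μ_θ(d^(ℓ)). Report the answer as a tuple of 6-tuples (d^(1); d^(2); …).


Interval decomposition of M: I[1,4], I[2,3]^2, I[2,6], I[6,6].
HN type (ℓ=6): μ^(1)=5; μ^(2)=4; μ^(3)=7/2; μ^(4)=-1; μ^(5)=-5; μ^(6)=-7

((0, 0, 2, 0, 0, 0); (0, 0, 1, 1, 0, 0); (0, 0, 1, 1, 1, 1); (0, 0, 0, 0, 0, 1); (1, 1, 0, 0, 0, 0); (0, 3, 0, 0, 0, 0))


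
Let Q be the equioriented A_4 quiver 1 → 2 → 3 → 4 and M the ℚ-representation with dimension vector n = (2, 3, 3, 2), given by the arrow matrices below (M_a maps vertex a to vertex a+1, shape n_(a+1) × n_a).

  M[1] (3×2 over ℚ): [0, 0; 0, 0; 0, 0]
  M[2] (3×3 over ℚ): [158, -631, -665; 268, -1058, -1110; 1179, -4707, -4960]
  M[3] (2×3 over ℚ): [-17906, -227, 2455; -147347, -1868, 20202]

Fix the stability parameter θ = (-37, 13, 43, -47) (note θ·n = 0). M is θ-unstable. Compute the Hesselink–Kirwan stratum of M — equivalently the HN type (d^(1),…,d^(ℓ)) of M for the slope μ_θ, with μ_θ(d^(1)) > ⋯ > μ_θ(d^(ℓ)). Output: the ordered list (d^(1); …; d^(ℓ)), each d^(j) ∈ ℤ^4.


Barcode: M ≅ I[1,1]^2, I[2,2], I[2,4]^2, I[3,3]. HN layers by μ_θ (4 steps, strictly decreasing):
  μ^(1)=43; μ^(2)=13; μ^(3)=3; μ^(4)=-37

((0, 0, 1, 0); (0, 1, 0, 0); (0, 2, 2, 2); (2, 0, 0, 0))


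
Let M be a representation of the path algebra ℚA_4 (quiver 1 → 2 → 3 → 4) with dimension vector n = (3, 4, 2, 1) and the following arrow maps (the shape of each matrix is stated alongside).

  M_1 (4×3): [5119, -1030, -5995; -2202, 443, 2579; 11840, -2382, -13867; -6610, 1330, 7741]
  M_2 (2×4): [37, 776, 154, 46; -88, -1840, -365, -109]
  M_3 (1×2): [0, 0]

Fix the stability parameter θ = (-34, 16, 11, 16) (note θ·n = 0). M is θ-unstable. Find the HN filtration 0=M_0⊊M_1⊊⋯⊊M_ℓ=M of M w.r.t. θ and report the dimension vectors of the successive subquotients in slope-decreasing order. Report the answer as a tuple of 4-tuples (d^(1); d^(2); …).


Barcode: M ≅ I[1,2]^2, I[1,3], I[2,3], I[4,4]. HN layers by μ_θ (3 steps, strictly decreasing):
  μ^(1)=16; μ^(2)=27/2; μ^(3)=-34

((0, 2, 0, 1); (0, 2, 2, 0); (3, 0, 0, 0))


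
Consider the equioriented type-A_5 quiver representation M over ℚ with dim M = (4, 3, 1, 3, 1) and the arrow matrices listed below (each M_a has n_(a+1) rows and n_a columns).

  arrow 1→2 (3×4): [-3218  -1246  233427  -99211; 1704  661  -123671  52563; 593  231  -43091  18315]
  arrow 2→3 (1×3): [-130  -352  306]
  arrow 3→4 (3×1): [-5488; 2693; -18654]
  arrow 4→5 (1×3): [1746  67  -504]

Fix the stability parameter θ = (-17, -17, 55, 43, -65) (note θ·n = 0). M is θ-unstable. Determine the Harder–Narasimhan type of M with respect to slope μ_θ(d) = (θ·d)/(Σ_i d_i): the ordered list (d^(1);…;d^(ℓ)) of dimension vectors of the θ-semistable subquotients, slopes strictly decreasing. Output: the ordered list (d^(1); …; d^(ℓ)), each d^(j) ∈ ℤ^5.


Interval decomposition of M: I[1,1], I[1,2]^2, I[1,5], I[4,4]^2.
HN type (ℓ=3): μ^(1)=43; μ^(2)=11; μ^(3)=-17

((0, 0, 0, 2, 0); (0, 0, 1, 1, 1); (4, 3, 0, 0, 0))


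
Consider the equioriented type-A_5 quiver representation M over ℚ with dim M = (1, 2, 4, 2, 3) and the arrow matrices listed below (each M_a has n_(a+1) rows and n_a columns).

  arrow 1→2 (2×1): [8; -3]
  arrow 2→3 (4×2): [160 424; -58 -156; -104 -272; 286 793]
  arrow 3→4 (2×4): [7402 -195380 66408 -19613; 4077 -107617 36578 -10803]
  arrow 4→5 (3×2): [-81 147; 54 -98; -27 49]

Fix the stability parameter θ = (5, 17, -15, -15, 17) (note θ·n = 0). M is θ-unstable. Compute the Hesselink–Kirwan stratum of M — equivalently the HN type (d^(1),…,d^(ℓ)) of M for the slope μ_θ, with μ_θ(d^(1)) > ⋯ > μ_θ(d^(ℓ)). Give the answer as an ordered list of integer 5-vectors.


Interval decomposition of M: I[1,4], I[2,5], I[3,3]^2, I[5,5]^2.
HN type (ℓ=4): μ^(1)=17; μ^(2)=-2; μ^(3)=-13/3; μ^(4)=-15

((0, 0, 0, 0, 3); (1, 1, 1, 1, 0); (0, 1, 1, 1, 0); (0, 0, 2, 0, 0))


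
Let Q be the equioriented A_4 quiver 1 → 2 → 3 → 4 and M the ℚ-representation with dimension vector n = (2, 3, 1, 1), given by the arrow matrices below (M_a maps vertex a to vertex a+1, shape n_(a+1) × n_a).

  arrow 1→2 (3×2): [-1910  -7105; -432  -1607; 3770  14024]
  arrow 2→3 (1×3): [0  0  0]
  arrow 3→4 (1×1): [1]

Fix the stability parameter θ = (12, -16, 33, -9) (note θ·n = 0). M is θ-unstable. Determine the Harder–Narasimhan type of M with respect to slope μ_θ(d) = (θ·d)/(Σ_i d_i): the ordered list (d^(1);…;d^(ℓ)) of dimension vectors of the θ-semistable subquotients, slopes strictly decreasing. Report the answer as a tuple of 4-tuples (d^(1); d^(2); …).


Via rank(M_{q-1}∘⋯∘M_p): M ≅ I[1,2]^2, I[2,2], I[3,4].
μ_θ-semistable layers: μ^(1)=12; μ^(2)=-2; μ^(3)=-16

((0, 0, 1, 1); (2, 2, 0, 0); (0, 1, 0, 0))


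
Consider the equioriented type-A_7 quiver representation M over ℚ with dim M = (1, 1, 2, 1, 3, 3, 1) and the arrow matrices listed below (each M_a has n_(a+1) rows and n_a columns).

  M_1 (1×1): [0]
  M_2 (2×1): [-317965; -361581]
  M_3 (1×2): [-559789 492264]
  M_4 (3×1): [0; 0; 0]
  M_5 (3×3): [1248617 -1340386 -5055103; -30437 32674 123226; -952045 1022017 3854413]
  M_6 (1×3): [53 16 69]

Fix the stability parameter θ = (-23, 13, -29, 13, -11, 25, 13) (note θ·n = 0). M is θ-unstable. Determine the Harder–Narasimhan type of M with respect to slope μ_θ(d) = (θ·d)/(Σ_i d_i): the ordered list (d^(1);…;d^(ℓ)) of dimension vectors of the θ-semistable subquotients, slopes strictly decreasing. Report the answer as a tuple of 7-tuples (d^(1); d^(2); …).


Interval decomposition of M: I[1,1], I[2,4], I[3,3], I[5,6]^2, I[5,7].
HN type (ℓ=7): μ^(1)=25; μ^(2)=19; μ^(3)=13; μ^(4)=-8; μ^(5)=-11; μ^(6)=-23; μ^(7)=-29

((0, 0, 0, 0, 0, 2, 0); (0, 0, 0, 0, 0, 1, 1); (0, 0, 0, 1, 0, 0, 0); (0, 1, 1, 0, 0, 0, 0); (0, 0, 0, 0, 3, 0, 0); (1, 0, 0, 0, 0, 0, 0); (0, 0, 1, 0, 0, 0, 0))


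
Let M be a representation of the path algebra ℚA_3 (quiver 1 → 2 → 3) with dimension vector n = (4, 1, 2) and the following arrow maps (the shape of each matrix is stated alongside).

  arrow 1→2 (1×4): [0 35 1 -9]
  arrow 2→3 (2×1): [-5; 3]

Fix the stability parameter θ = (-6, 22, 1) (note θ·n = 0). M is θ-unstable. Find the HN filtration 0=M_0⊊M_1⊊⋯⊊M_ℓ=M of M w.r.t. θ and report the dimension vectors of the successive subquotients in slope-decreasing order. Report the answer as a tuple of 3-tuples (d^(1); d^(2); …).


Via rank(M_{q-1}∘⋯∘M_p): M ≅ I[1,1]^3, I[1,3], I[3,3].
μ_θ-semistable layers: μ^(1)=23/2; μ^(2)=1; μ^(3)=-6

((0, 1, 1); (0, 0, 1); (4, 0, 0))


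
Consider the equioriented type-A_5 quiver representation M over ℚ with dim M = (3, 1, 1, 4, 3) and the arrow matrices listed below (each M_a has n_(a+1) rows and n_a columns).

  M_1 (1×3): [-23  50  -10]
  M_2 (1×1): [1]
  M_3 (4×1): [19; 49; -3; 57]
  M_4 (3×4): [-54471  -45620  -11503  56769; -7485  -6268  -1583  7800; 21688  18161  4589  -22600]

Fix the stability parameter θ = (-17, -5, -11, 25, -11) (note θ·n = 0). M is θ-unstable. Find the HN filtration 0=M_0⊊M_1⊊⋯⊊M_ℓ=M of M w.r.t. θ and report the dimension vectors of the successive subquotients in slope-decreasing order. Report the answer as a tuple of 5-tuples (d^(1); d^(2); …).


Via rank(M_{q-1}∘⋯∘M_p): M ≅ I[1,1]^2, I[1,5], I[4,4], I[4,5]^2.
μ_θ-semistable layers: μ^(1)=25; μ^(2)=7; μ^(3)=-8; μ^(4)=-17

((0, 0, 0, 1, 0); (0, 0, 0, 3, 3); (0, 1, 1, 0, 0); (3, 0, 0, 0, 0))


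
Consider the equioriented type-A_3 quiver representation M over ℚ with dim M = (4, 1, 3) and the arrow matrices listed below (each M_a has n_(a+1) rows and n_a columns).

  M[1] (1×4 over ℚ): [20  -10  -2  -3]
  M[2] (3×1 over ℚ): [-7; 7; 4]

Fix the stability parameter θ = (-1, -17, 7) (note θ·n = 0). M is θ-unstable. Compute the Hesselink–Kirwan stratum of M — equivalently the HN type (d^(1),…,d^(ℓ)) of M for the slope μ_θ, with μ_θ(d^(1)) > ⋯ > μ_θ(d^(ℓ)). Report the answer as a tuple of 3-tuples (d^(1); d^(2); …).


Via rank(M_{q-1}∘⋯∘M_p): M ≅ I[1,1]^3, I[1,3], I[3,3]^2.
μ_θ-semistable layers: μ^(1)=7; μ^(2)=-1; μ^(3)=-9

((0, 0, 3); (3, 0, 0); (1, 1, 0))


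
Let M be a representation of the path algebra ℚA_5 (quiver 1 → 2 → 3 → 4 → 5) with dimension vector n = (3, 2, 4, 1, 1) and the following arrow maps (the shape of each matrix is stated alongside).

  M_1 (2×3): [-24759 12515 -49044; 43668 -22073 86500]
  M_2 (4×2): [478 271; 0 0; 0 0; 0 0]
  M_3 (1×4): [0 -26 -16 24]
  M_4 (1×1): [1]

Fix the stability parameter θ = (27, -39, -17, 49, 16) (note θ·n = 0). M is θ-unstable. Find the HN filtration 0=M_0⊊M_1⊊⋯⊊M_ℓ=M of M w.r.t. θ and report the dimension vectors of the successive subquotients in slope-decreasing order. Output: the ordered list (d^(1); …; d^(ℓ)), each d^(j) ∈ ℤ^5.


Interval decomposition of M: I[1,1], I[1,2], I[1,3], I[3,3]^2, I[3,5].
HN type (ℓ=5): μ^(1)=65/2; μ^(2)=27; μ^(3)=-6; μ^(4)=-29/3; μ^(5)=-17

((0, 0, 0, 1, 1); (1, 0, 0, 0, 0); (1, 1, 0, 0, 0); (1, 1, 1, 0, 0); (0, 0, 3, 0, 0))


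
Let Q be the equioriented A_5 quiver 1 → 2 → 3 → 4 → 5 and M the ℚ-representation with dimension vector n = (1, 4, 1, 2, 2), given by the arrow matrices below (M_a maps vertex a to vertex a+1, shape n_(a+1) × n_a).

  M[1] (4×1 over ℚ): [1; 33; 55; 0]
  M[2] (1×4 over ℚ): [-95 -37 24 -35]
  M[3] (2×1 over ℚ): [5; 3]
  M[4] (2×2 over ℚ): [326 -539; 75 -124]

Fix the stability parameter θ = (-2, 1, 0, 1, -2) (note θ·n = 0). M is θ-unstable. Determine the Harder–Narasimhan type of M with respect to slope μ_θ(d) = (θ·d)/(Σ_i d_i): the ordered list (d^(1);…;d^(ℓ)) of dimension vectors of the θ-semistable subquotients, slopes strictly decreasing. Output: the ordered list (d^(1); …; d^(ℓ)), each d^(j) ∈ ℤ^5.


Via rank(M_{q-1}∘⋯∘M_p): M ≅ I[1,5], I[2,2]^3, I[4,5].
μ_θ-semistable layers: μ^(1)=1; μ^(2)=0; μ^(3)=-1/2; μ^(4)=-2

((0, 3, 0, 0, 0); (0, 1, 1, 1, 1); (0, 0, 0, 1, 1); (1, 0, 0, 0, 0))


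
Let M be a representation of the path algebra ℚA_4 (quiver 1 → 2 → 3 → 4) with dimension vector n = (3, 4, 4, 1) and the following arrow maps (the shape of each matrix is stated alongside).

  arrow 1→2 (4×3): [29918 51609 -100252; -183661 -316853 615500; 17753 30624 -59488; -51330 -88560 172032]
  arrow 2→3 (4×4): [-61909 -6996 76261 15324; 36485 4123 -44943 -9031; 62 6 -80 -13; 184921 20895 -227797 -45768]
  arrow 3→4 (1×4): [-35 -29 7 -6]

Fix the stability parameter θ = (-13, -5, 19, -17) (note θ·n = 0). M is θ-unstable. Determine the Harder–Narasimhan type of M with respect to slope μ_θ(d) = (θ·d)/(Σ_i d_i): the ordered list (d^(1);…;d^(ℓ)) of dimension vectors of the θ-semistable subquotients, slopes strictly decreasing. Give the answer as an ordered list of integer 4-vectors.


Interval decomposition of M: I[1,1], I[1,2], I[1,4], I[2,3]^2, I[3,3].
HN type (ℓ=4): μ^(1)=19; μ^(2)=1; μ^(3)=-5; μ^(4)=-13

((0, 0, 3, 0); (0, 0, 1, 1); (0, 4, 0, 0); (3, 0, 0, 0))


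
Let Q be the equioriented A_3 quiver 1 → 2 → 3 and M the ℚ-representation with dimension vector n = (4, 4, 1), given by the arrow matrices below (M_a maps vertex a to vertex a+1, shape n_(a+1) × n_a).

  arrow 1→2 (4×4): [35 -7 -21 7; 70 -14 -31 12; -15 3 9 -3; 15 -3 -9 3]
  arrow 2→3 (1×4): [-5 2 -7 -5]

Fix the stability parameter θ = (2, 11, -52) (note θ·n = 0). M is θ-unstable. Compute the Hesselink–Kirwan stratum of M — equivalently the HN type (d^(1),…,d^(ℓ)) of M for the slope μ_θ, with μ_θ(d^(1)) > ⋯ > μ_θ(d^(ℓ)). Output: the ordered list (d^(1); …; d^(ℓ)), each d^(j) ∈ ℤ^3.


Interval decomposition of M: I[1,1]^2, I[1,2], I[1,3], I[2,2]^2.
HN type (ℓ=3): μ^(1)=11; μ^(2)=2; μ^(3)=-13

((0, 3, 0); (3, 0, 0); (1, 1, 1))


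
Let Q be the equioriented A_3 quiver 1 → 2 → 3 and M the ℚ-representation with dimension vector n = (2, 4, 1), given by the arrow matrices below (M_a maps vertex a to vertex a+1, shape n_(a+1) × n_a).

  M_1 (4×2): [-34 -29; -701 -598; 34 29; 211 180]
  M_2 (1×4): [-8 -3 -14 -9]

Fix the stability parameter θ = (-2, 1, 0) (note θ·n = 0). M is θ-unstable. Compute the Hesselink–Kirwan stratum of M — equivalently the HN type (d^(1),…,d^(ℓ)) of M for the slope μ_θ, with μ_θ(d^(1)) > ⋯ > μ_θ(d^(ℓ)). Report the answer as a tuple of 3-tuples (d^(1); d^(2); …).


Barcode: M ≅ I[1,2]^2, I[2,2], I[2,3]. HN layers by μ_θ (3 steps, strictly decreasing):
  μ^(1)=1; μ^(2)=1/2; μ^(3)=-2

((0, 3, 0); (0, 1, 1); (2, 0, 0))


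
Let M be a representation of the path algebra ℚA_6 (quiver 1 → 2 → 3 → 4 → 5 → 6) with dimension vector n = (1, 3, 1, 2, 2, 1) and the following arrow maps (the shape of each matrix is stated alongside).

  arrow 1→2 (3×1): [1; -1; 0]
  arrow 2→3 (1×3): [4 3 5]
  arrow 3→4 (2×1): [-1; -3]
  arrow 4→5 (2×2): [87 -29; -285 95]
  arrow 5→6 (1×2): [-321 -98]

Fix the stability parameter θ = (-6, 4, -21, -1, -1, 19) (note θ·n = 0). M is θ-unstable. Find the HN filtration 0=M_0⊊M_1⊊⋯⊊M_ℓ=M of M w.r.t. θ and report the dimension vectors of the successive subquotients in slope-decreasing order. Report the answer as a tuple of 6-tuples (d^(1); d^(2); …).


Via rank(M_{q-1}∘⋯∘M_p): M ≅ I[1,4], I[2,2]^2, I[4,6], I[5,5].
μ_θ-semistable layers: μ^(1)=19; μ^(2)=4; μ^(3)=-1; μ^(4)=-23/3

((0, 0, 0, 0, 0, 1); (0, 2, 0, 0, 0, 0); (0, 0, 0, 2, 2, 0); (1, 1, 1, 0, 0, 0))


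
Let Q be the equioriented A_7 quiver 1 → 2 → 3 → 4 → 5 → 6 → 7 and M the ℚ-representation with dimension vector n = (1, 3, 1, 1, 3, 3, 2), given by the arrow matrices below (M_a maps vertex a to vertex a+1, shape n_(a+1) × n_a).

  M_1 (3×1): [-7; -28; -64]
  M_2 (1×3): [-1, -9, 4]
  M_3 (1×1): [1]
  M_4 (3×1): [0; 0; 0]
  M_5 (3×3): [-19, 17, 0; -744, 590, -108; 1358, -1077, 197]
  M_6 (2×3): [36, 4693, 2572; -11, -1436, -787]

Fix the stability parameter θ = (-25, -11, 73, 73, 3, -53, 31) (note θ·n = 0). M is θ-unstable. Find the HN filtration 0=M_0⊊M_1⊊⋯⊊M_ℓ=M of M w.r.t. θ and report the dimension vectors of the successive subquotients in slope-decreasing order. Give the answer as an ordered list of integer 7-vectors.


Interval decomposition of M: I[1,4], I[2,2]^2, I[5,6], I[5,7]^2.
HN type (ℓ=4): μ^(1)=73; μ^(2)=31; μ^(3)=-11; μ^(4)=-25

((0, 0, 1, 1, 0, 0, 0); (0, 0, 0, 0, 0, 0, 2); (0, 3, 0, 0, 0, 0, 0); (1, 0, 0, 0, 3, 3, 0))


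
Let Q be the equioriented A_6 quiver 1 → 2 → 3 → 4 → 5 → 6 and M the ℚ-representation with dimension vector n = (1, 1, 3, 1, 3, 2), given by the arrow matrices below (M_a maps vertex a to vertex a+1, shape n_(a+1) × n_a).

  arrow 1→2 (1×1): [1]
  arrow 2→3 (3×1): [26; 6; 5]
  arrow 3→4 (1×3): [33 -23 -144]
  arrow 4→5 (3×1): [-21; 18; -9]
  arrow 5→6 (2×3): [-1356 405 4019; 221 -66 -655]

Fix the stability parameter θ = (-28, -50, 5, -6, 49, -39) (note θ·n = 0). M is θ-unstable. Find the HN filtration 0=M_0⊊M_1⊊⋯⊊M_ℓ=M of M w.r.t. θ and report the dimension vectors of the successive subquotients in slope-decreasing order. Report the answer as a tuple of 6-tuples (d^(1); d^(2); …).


Via rank(M_{q-1}∘⋯∘M_p): M ≅ I[1,3], I[3,3], I[3,6], I[5,5], I[5,6].
μ_θ-semistable layers: μ^(1)=49; μ^(2)=5; μ^(3)=-1/2; μ^(4)=-39

((0, 0, 0, 0, 1, 0); (0, 0, 2, 0, 2, 2); (0, 0, 1, 1, 0, 0); (1, 1, 0, 0, 0, 0))


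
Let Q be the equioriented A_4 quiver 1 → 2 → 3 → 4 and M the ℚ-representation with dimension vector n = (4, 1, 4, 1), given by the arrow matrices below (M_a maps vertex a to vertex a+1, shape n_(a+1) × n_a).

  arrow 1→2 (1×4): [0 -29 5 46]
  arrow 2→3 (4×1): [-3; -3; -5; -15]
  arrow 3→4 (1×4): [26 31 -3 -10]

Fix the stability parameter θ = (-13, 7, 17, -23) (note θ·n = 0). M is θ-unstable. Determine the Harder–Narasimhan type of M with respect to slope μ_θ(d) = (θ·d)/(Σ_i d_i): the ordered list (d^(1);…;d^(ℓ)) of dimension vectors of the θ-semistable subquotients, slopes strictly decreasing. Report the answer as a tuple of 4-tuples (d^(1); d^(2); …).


Interval decomposition of M: I[1,1]^3, I[1,4], I[3,3]^3.
HN type (ℓ=3): μ^(1)=17; μ^(2)=1/3; μ^(3)=-13

((0, 0, 3, 0); (0, 1, 1, 1); (4, 0, 0, 0))


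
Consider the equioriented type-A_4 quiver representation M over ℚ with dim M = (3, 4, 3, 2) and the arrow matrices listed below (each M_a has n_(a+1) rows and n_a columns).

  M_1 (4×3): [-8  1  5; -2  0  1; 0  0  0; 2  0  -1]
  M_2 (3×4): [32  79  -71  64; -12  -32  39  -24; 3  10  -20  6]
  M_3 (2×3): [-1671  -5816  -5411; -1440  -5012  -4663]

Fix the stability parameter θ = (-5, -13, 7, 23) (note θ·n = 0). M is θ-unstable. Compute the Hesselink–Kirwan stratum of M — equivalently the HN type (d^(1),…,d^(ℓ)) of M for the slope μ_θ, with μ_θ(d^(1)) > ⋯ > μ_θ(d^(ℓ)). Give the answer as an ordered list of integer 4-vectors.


Barcode: M ≅ I[1,1], I[1,4]^2, I[2,2], I[2,3]. HN layers by μ_θ (5 steps, strictly decreasing):
  μ^(1)=23; μ^(2)=7; μ^(3)=-5; μ^(4)=-9; μ^(5)=-13

((0, 0, 0, 2); (0, 0, 3, 0); (1, 0, 0, 0); (2, 2, 0, 0); (0, 2, 0, 0))


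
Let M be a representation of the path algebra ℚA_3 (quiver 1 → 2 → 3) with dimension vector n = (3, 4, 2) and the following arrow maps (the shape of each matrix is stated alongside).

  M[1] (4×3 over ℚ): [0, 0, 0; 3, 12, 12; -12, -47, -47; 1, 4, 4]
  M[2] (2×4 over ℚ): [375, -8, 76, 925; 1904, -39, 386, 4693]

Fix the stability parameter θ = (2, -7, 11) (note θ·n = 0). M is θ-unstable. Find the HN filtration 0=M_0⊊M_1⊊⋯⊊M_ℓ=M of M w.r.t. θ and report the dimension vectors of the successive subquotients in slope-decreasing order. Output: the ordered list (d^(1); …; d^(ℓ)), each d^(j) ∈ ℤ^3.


Via rank(M_{q-1}∘⋯∘M_p): M ≅ I[1,1], I[1,3]^2, I[2,2]^2.
μ_θ-semistable layers: μ^(1)=11; μ^(2)=2; μ^(3)=-5/2; μ^(4)=-7

((0, 0, 2); (1, 0, 0); (2, 2, 0); (0, 2, 0))


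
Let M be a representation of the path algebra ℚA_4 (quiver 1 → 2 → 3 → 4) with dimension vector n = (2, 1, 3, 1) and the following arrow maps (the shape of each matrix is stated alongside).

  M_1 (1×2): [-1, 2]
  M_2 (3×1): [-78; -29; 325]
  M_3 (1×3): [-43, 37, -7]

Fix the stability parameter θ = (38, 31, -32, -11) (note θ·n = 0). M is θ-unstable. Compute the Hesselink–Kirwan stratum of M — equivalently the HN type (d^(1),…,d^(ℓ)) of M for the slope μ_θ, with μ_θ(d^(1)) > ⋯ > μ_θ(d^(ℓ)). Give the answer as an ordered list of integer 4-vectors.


Interval decomposition of M: I[1,1], I[1,4], I[3,3]^2.
HN type (ℓ=3): μ^(1)=38; μ^(2)=13/2; μ^(3)=-32

((1, 0, 0, 0); (1, 1, 1, 1); (0, 0, 2, 0))


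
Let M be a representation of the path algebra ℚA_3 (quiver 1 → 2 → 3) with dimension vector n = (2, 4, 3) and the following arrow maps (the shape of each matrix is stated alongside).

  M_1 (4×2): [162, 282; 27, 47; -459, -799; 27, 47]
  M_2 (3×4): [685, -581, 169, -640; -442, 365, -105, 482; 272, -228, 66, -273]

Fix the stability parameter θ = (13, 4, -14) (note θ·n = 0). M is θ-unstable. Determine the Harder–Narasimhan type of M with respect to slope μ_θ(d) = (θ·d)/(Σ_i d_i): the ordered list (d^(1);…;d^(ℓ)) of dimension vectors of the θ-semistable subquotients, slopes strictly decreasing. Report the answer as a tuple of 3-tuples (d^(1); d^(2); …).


Barcode: M ≅ I[1,1], I[1,3], I[2,2], I[2,3]^2. HN layers by μ_θ (4 steps, strictly decreasing):
  μ^(1)=13; μ^(2)=4; μ^(3)=1; μ^(4)=-5

((1, 0, 0); (0, 1, 0); (1, 1, 1); (0, 2, 2))
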